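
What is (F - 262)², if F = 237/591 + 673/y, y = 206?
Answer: 109906477009641/1646898724 ≈ 66735.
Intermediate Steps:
F = 148855/40582 (F = 237/591 + 673/206 = 237*(1/591) + 673*(1/206) = 79/197 + 673/206 = 148855/40582 ≈ 3.6680)
(F - 262)² = (148855/40582 - 262)² = (-10483629/40582)² = 109906477009641/1646898724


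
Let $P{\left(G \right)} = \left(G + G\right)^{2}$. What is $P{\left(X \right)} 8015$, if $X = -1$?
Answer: $32060$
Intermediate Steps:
$P{\left(G \right)} = 4 G^{2}$ ($P{\left(G \right)} = \left(2 G\right)^{2} = 4 G^{2}$)
$P{\left(X \right)} 8015 = 4 \left(-1\right)^{2} \cdot 8015 = 4 \cdot 1 \cdot 8015 = 4 \cdot 8015 = 32060$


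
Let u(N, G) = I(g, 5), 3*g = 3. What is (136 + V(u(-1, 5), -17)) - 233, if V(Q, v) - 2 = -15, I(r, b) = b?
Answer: -110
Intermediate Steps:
g = 1 (g = (⅓)*3 = 1)
u(N, G) = 5
V(Q, v) = -13 (V(Q, v) = 2 - 15 = -13)
(136 + V(u(-1, 5), -17)) - 233 = (136 - 13) - 233 = 123 - 233 = -110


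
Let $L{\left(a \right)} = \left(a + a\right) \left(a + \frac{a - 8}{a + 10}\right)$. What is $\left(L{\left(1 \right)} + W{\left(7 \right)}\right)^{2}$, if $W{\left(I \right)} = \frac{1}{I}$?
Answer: $\frac{4489}{5929} \approx 0.75713$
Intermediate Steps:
$L{\left(a \right)} = 2 a \left(a + \frac{-8 + a}{10 + a}\right)$
$\left(L{\left(1 \right)} + W{\left(7 \right)}\right)^{2} = \left(2 \cdot 1 \frac{1}{10 + 1} \left(-8 + 1^{2} + 11 \cdot 1\right) + \frac{1}{7}\right)^{2} = \left(2 \cdot 1 \cdot \frac{1}{11} \left(-8 + 1 + 11\right) + \frac{1}{7}\right)^{2} = \left(2 \cdot 1 \cdot \frac{1}{11} \cdot 4 + \frac{1}{7}\right)^{2} = \left(\frac{8}{11} + \frac{1}{7}\right)^{2} = \left(\frac{67}{77}\right)^{2} = \frac{4489}{5929}$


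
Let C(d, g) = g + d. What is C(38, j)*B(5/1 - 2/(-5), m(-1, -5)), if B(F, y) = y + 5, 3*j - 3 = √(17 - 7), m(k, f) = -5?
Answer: 0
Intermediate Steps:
j = 1 + √10/3 (j = 1 + √(17 - 7)/3 = 1 + √10/3 ≈ 2.0541)
B(F, y) = 5 + y
C(d, g) = d + g
C(38, j)*B(5/1 - 2/(-5), m(-1, -5)) = (38 + (1 + √10/3))*(5 - 5) = (39 + √10/3)*0 = 0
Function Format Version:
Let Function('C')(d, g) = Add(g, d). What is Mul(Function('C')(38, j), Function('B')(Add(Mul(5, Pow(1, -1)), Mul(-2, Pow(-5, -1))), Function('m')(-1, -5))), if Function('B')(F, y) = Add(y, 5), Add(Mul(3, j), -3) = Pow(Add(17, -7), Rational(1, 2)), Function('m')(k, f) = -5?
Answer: 0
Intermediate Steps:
j = Add(1, Mul(Rational(1, 3), Pow(10, Rational(1, 2)))) (j = Add(1, Mul(Rational(1, 3), Pow(Add(17, -7), Rational(1, 2)))) = Add(1, Mul(Rational(1, 3), Pow(10, Rational(1, 2)))) ≈ 2.0541)
Function('B')(F, y) = Add(5, y)
Function('C')(d, g) = Add(d, g)
Mul(Function('C')(38, j), Function('B')(Add(Mul(5, Pow(1, -1)), Mul(-2, Pow(-5, -1))), Function('m')(-1, -5))) = Mul(Add(38, Add(1, Mul(Rational(1, 3), Pow(10, Rational(1, 2))))), Add(5, -5)) = Mul(Add(39, Mul(Rational(1, 3), Pow(10, Rational(1, 2)))), 0) = 0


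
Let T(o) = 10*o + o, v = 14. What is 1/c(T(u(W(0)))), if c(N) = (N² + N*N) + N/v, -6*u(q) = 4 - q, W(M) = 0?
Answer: 63/6743 ≈ 0.0093430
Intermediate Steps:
u(q) = -⅔ + q/6 (u(q) = -(4 - q)/6 = -⅔ + q/6)
T(o) = 11*o
c(N) = 2*N² + N/14 (c(N) = (N² + N*N) + N/14 = (N² + N²) + N*(1/14) = 2*N² + N/14)
1/c(T(u(W(0)))) = 1/((11*(-⅔ + (⅙)*0))*(1 + 28*(11*(-⅔ + (⅙)*0)))/14) = 1/((11*(-⅔ + 0))*(1 + 28*(11*(-⅔ + 0)))/14) = 1/((11*(-⅔))*(1 + 28*(11*(-⅔)))/14) = 1/((1/14)*(-22/3)*(1 + 28*(-22/3))) = 1/((1/14)*(-22/3)*(1 - 616/3)) = 1/((1/14)*(-22/3)*(-613/3)) = 1/(6743/63) = 63/6743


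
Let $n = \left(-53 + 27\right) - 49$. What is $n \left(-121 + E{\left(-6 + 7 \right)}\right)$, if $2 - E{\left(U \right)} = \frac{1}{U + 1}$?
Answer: $\frac{17925}{2} \approx 8962.5$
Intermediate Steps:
$E{\left(U \right)} = 2 - \frac{1}{1 + U}$ ($E{\left(U \right)} = 2 - \frac{1}{U + 1} = 2 - \frac{1}{1 + U}$)
$n = -75$ ($n = -26 - 49 = -75$)
$n \left(-121 + E{\left(-6 + 7 \right)}\right) = - 75 \left(-121 + \frac{1 + 2 \left(-6 + 7\right)}{1 + \left(-6 + 7\right)}\right) = - 75 \left(-121 + \frac{1 + 2 \cdot 1}{1 + 1}\right) = - 75 \left(-121 + \frac{1 + 2}{2}\right) = - 75 \left(-121 + \frac{1}{2} \cdot 3\right) = - 75 \left(-121 + \frac{3}{2}\right) = \left(-75\right) \left(- \frac{239}{2}\right) = \frac{17925}{2}$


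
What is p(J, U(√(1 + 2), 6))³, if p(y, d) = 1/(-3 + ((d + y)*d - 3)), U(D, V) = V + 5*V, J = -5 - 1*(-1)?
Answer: 1/1505060136 ≈ 6.6442e-10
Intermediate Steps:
J = -4 (J = -5 + 1 = -4)
U(D, V) = 6*V
p(y, d) = 1/(-6 + d*(d + y)) (p(y, d) = 1/(-3 + (d*(d + y) - 3)) = 1/(-3 + (-3 + d*(d + y))) = 1/(-6 + d*(d + y)))
p(J, U(√(1 + 2), 6))³ = (1/(-6 + (6*6)² + (6*6)*(-4)))³ = (1/(-6 + 36² + 36*(-4)))³ = (1/(-6 + 1296 - 144))³ = (1/1146)³ = 1/1505060136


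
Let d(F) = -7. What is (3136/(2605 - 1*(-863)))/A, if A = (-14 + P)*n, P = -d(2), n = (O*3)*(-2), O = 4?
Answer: 14/2601 ≈ 0.0053825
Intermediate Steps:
n = -24 (n = (4*3)*(-2) = 12*(-2) = -24)
P = 7 (P = -1*(-7) = 7)
A = 168 (A = (-14 + 7)*(-24) = -7*(-24) = 168)
(3136/(2605 - 1*(-863)))/A = (3136/(2605 - 1*(-863)))/168 = (3136/(2605 + 863))*(1/168) = (3136/3468)*(1/168) = (3136*(1/3468))*(1/168) = (784/867)*(1/168) = 14/2601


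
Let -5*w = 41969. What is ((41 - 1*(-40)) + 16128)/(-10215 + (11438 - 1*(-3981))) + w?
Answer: -218325631/26020 ≈ -8390.7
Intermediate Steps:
w = -41969/5 (w = -⅕*41969 = -41969/5 ≈ -8393.8)
((41 - 1*(-40)) + 16128)/(-10215 + (11438 - 1*(-3981))) + w = ((41 - 1*(-40)) + 16128)/(-10215 + (11438 - 1*(-3981))) - 41969/5 = ((41 + 40) + 16128)/(-10215 + (11438 + 3981)) - 41969/5 = (81 + 16128)/(-10215 + 15419) - 41969/5 = 16209/5204 - 41969/5 = -218325631/26020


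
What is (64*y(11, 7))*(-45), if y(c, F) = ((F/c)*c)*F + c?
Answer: -172800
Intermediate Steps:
y(c, F) = c + F² (y(c, F) = F*F + c = F² + c = c + F²)
(64*y(11, 7))*(-45) = (64*(11 + 7²))*(-45) = (64*(11 + 49))*(-45) = (64*60)*(-45) = 3840*(-45) = -172800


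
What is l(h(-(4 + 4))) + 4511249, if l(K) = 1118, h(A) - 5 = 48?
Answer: 4512367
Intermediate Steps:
h(A) = 53 (h(A) = 5 + 48 = 53)
l(h(-(4 + 4))) + 4511249 = 1118 + 4511249 = 4512367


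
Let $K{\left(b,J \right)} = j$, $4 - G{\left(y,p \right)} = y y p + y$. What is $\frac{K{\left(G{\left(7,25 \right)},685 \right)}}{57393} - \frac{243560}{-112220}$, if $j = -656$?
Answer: $\frac{695251138}{322032123} \approx 2.159$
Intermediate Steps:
$G{\left(y,p \right)} = 4 - y - p y^{2}$ ($G{\left(y,p \right)} = 4 - \left(y y p + y\right) = 4 - \left(y^{2} p + y\right) = 4 - \left(p y^{2} + y\right) = 4 - \left(y + p y^{2}\right) = 4 - y - p y^{2}$)
$K{\left(b,J \right)} = -656$
$\frac{K{\left(G{\left(7,25 \right)},685 \right)}}{57393} - \frac{243560}{-112220} = - \frac{656}{57393} - \frac{243560}{-112220} = \left(-656\right) \frac{1}{57393} - - \frac{12178}{5611} = - \frac{656}{57393} + \frac{12178}{5611} = \frac{695251138}{322032123}$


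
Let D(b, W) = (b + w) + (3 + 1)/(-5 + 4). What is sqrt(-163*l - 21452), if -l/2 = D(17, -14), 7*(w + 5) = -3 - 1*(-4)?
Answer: I*sqrt(921074)/7 ≈ 137.1*I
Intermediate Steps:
w = -34/7 (w = -5 + (-3 - 1*(-4))/7 = -5 + (-3 + 4)/7 = -5 + (1/7)*1 = -5 + 1/7 = -34/7 ≈ -4.8571)
D(b, W) = -62/7 + b (D(b, W) = (b - 34/7) + (3 + 1)/(-5 + 4) = (-34/7 + b) + 4/(-1) = (-34/7 + b) + 4*(-1) = (-34/7 + b) - 4 = -62/7 + b)
l = -114/7 (l = -2*(-62/7 + 17) = -2*57/7 = -114/7 ≈ -16.286)
sqrt(-163*l - 21452) = sqrt(-163*(-114/7) - 21452) = sqrt(18582/7 - 21452) = sqrt(-131582/7) = I*sqrt(921074)/7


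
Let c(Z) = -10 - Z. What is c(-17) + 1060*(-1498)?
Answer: -1587873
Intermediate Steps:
c(-17) + 1060*(-1498) = (-10 - 1*(-17)) + 1060*(-1498) = (-10 + 17) - 1587880 = 7 - 1587880 = -1587873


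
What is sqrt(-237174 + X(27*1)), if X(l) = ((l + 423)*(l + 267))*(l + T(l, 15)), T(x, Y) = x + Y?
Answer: sqrt(8891526) ≈ 2981.9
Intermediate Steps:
T(x, Y) = Y + x
X(l) = (15 + 2*l)*(267 + l)*(423 + l) (X(l) = ((l + 423)*(l + 267))*(l + (15 + l)) = ((423 + l)*(267 + l))*(15 + 2*l) = ((267 + l)*(423 + l))*(15 + 2*l) = (15 + 2*l)*(267 + l)*(423 + l))
sqrt(-237174 + X(27*1)) = sqrt(-237174 + (1694115 + 2*(27*1)**3 + 1395*(27*1)**2 + 236232*(27*1))) = sqrt(-237174 + (1694115 + 2*27**3 + 1395*27**2 + 236232*27)) = sqrt(-237174 + (1694115 + 2*19683 + 1395*729 + 6378264)) = sqrt(-237174 + (1694115 + 39366 + 1016955 + 6378264)) = sqrt(-237174 + 9128700) = sqrt(8891526)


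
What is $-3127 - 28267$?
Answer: $-31394$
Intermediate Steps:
$-3127 - 28267 = -31394$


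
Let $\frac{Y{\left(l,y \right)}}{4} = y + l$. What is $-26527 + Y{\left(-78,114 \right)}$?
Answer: $-26383$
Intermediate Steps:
$Y{\left(l,y \right)} = 4 l + 4 y$ ($Y{\left(l,y \right)} = 4 \left(y + l\right) = 4 \left(l + y\right) = 4 l + 4 y$)
$-26527 + Y{\left(-78,114 \right)} = -26527 + \left(4 \left(-78\right) + 4 \cdot 114\right) = -26527 + \left(-312 + 456\right) = -26527 + 144 = -26383$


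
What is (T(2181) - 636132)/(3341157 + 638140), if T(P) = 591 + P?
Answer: -90480/568471 ≈ -0.15916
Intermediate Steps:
(T(2181) - 636132)/(3341157 + 638140) = ((591 + 2181) - 636132)/(3341157 + 638140) = (2772 - 636132)/3979297 = -633360*1/3979297 = -90480/568471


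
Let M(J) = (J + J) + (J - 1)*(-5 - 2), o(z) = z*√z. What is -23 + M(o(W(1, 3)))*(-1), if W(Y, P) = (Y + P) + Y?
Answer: -30 + 25*√5 ≈ 25.902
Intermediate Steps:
W(Y, P) = P + 2*Y (W(Y, P) = (P + Y) + Y = P + 2*Y)
o(z) = z^(3/2)
M(J) = 7 - 5*J (M(J) = 2*J + (-1 + J)*(-7) = 2*J + (7 - 7*J) = 7 - 5*J)
-23 + M(o(W(1, 3)))*(-1) = -23 + (7 - 5*(3 + 2*1)^(3/2))*(-1) = -23 + (7 - 5*(3 + 2)^(3/2))*(-1) = -23 + (7 - 25*√5)*(-1) = -23 + (-7 + 25*√5) = -30 + 25*√5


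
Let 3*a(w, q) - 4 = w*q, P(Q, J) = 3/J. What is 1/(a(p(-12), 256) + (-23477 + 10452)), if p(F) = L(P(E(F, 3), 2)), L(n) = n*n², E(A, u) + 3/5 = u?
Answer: -3/38207 ≈ -7.8520e-5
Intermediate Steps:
E(A, u) = -⅗ + u
L(n) = n³
p(F) = 27/8 (p(F) = (3/2)³ = 27/8)
a(w, q) = 4/3 + q*w/3 (a(w, q) = 4/3 + (w*q)/3 = 4/3 + (q*w)/3 = 4/3 + q*w/3)
1/(a(p(-12), 256) + (-23477 + 10452)) = 1/((4/3 + (⅓)*256*(27/8)) + (-23477 + 10452)) = 1/((4/3 + 288) - 13025) = 1/(868/3 - 13025) = 1/(-38207/3) = -3/38207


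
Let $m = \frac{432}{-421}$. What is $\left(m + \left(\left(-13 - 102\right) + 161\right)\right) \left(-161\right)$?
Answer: $- \frac{3048374}{421} \approx -7240.8$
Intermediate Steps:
$m = - \frac{432}{421}$ ($m = 432 \left(- \frac{1}{421}\right) = - \frac{432}{421} \approx -1.0261$)
$\left(m + \left(\left(-13 - 102\right) + 161\right)\right) \left(-161\right) = \left(- \frac{432}{421} + \left(\left(-13 - 102\right) + 161\right)\right) \left(-161\right) = \left(- \frac{432}{421} + \left(-115 + 161\right)\right) \left(-161\right) = \left(- \frac{432}{421} + 46\right) \left(-161\right) = \frac{18934}{421} \left(-161\right) = - \frac{3048374}{421}$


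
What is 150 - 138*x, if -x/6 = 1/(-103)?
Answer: 14622/103 ≈ 141.96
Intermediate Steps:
x = 6/103 (x = -6/(-103) = -6*(-1/103) = 6/103 ≈ 0.058252)
150 - 138*x = 150 - 138*6/103 = 150 - 828/103 = 14622/103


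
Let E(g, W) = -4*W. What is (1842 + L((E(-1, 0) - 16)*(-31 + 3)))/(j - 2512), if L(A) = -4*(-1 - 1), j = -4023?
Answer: -370/1307 ≈ -0.28309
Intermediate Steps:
L(A) = 8 (L(A) = -4*(-2) = 8)
(1842 + L((E(-1, 0) - 16)*(-31 + 3)))/(j - 2512) = (1842 + 8)/(-4023 - 2512) = 1850/(-6535) = 1850*(-1/6535) = -370/1307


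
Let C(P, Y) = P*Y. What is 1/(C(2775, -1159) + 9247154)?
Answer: 1/6030929 ≈ 1.6581e-7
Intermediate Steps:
1/(C(2775, -1159) + 9247154) = 1/(2775*(-1159) + 9247154) = 1/(-3216225 + 9247154) = 1/6030929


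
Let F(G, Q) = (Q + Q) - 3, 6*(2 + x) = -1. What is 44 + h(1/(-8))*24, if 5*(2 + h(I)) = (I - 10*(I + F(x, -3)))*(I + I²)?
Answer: -16589/320 ≈ -51.841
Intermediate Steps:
x = -13/6 (x = -2 + (⅙)*(-1) = -2 - ⅙ = -13/6 ≈ -2.1667)
F(G, Q) = -3 + 2*Q (F(G, Q) = 2*Q - 3 = -3 + 2*Q)
h(I) = -2 + (90 - 9*I)*(I + I²)/5 (h(I) = -2 + ((I - 10*(I + (-3 + 2*(-3))))*(I + I²))/5 = -2 + ((I - 10*(I + (-3 - 6)))*(I + I²))/5 = -2 + ((I - 10*(I - 9))*(I + I²))/5 = -2 + ((I - 10*(-9 + I))*(I + I²))/5 = -2 + ((I + (90 - 10*I))*(I + I²))/5 = -2 + ((90 - 9*I)*(I + I²))/5 = -2 + (90 - 9*I)*(I + I²)/5)
44 + h(1/(-8))*24 = 44 + (-2 + 18/(-8) - 9*(1/(-8))³/5 + 81*(1/(-8))²/5)*24 = 44 + (-2 + 18*(-⅛) - 9*(-⅛)³/5 + 81*(-⅛)²/5)*24 = 44 + (-2 - 9/4 - 9/5*(-1/512) + (81/5)*(1/64))*24 = 44 + (-2 - 9/4 + 9/2560 + 81/320)*24 = 44 - 10223/2560*24 = 44 - 30669/320 = -16589/320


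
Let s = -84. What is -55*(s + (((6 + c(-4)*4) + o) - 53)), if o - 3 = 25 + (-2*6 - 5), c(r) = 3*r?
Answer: 9240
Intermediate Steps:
o = 11 (o = 3 + (25 + (-2*6 - 5)) = 3 + (25 + (-12 - 5)) = 3 + (25 - 17) = 3 + 8 = 11)
-55*(s + (((6 + c(-4)*4) + o) - 53)) = -55*(-84 + (((6 + (3*(-4))*4) + 11) - 53)) = -55*(-84 + (((6 - 12*4) + 11) - 53)) = -55*(-84 + (((6 - 48) + 11) - 53)) = -55*(-84 + ((-42 + 11) - 53)) = -55*(-84 + (-31 - 53)) = -55*(-84 - 84) = -55*(-168) = 9240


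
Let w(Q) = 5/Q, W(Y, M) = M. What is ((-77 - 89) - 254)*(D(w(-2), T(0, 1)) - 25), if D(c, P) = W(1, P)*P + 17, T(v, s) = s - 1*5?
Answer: -3360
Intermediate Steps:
T(v, s) = -5 + s (T(v, s) = s - 5 = -5 + s)
D(c, P) = 17 + P² (D(c, P) = P*P + 17 = P² + 17 = 17 + P²)
((-77 - 89) - 254)*(D(w(-2), T(0, 1)) - 25) = ((-77 - 89) - 254)*((17 + (-5 + 1)²) - 25) = (-166 - 254)*((17 + (-4)²) - 25) = -420*((17 + 16) - 25) = -420*(33 - 25) = -420*8 = -3360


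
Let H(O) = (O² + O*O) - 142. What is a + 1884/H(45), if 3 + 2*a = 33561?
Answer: 16393554/977 ≈ 16779.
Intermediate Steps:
a = 16779 (a = -3/2 + (½)*33561 = -3/2 + 33561/2 = 16779)
H(O) = -142 + 2*O² (H(O) = (O² + O²) - 142 = 2*O² - 142 = -142 + 2*O²)
a + 1884/H(45) = 16779 + 1884/(-142 + 2*45²) = 16779 + 1884/(-142 + 2*2025) = 16779 + 1884/(-142 + 4050) = 16779 + 1884/3908 = 16779 + 1884*(1/3908) = 16779 + 471/977 = 16393554/977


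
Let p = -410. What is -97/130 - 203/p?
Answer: -669/2665 ≈ -0.25103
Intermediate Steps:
-97/130 - 203/p = -97/130 - 203/(-410) = -97*1/130 - 203*(-1/410) = -97/130 + 203/410 = -669/2665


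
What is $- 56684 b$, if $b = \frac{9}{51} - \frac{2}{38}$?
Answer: $- \frac{2267360}{323} \approx -7019.7$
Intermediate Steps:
$b = \frac{40}{323}$ ($b = 9 \cdot \frac{1}{51} - \frac{1}{19} = \frac{3}{17} - \frac{1}{19} = \frac{40}{323} \approx 0.12384$)
$- 56684 b = \left(-56684\right) \frac{40}{323} = - \frac{2267360}{323}$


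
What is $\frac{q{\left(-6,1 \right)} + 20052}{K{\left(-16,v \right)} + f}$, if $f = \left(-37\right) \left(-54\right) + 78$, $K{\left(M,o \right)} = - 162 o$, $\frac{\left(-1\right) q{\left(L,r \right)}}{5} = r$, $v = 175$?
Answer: $- \frac{20047}{26274} \approx -0.763$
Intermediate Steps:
$q{\left(L,r \right)} = - 5 r$
$f = 2076$ ($f = 1998 + 78 = 2076$)
$\frac{q{\left(-6,1 \right)} + 20052}{K{\left(-16,v \right)} + f} = \frac{\left(-5\right) 1 + 20052}{\left(-162\right) 175 + 2076} = \frac{-5 + 20052}{-28350 + 2076} = \frac{20047}{-26274} = 20047 \left(- \frac{1}{26274}\right) = - \frac{20047}{26274}$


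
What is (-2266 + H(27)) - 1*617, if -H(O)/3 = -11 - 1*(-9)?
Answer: -2877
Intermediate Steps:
H(O) = 6 (H(O) = -3*(-11 - 1*(-9)) = -3*(-11 + 9) = -3*(-2) = 6)
(-2266 + H(27)) - 1*617 = (-2266 + 6) - 1*617 = -2260 - 617 = -2877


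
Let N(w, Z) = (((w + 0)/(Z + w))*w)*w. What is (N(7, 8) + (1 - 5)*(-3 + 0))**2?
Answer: 273529/225 ≈ 1215.7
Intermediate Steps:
N(w, Z) = w**3/(Z + w) (N(w, Z) = ((w/(Z + w))*w)*w = (w**2/(Z + w))*w = w**3/(Z + w))
(N(7, 8) + (1 - 5)*(-3 + 0))**2 = (7**3/(8 + 7) + (1 - 5)*(-3 + 0))**2 = (343/15 - 4*(-3))**2 = (343*(1/15) + 12)**2 = (343/15 + 12)**2 = (523/15)**2 = 273529/225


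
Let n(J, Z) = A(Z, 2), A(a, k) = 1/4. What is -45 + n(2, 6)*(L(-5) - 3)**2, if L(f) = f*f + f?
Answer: 109/4 ≈ 27.250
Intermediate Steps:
A(a, k) = 1/4
L(f) = f + f**2 (L(f) = f**2 + f = f + f**2)
n(J, Z) = 1/4
-45 + n(2, 6)*(L(-5) - 3)**2 = -45 + (-5*(1 - 5) - 3)**2/4 = -45 + (-5*(-4) - 3)**2/4 = -45 + (20 - 3)**2/4 = -45 + (1/4)*17**2 = -45 + (1/4)*289 = -45 + 289/4 = 109/4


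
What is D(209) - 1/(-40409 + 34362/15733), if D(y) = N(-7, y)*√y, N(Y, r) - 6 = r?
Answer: 15733/635720435 + 215*√209 ≈ 3108.2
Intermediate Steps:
N(Y, r) = 6 + r
D(y) = √y*(6 + y) (D(y) = (6 + y)*√y = √y*(6 + y))
D(209) - 1/(-40409 + 34362/15733) = √209*(6 + 209) - 1/(-40409 + 34362/15733) = √209*215 - 1/(-40409 + 34362*(1/15733)) = 215*√209 - 1/(-40409 + 34362/15733) = 215*√209 - 1/(-635720435/15733) = 215*√209 - 1*(-15733/635720435) = 215*√209 + 15733/635720435 = 15733/635720435 + 215*√209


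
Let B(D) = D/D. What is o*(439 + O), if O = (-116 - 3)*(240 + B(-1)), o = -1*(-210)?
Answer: -5930400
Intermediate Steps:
B(D) = 1
o = 210
O = -28679 (O = (-116 - 3)*(240 + 1) = -119*241 = -28679)
o*(439 + O) = 210*(439 - 28679) = 210*(-28240) = -5930400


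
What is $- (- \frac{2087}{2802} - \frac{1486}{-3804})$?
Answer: $\frac{52433}{148039} \approx 0.35418$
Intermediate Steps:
$- (- \frac{2087}{2802} - \frac{1486}{-3804}) = - (\left(-2087\right) \frac{1}{2802} - - \frac{743}{1902}) = - (- \frac{2087}{2802} + \frac{743}{1902}) = \left(-1\right) \left(- \frac{52433}{148039}\right) = \frac{52433}{148039}$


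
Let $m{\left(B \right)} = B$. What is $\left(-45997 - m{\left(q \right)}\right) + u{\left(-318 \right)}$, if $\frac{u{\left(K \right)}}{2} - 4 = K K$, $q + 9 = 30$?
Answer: $156238$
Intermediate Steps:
$q = 21$ ($q = -9 + 30 = 21$)
$u{\left(K \right)} = 8 + 2 K^{2}$ ($u{\left(K \right)} = 8 + 2 K K = 8 + 2 K^{2}$)
$\left(-45997 - m{\left(q \right)}\right) + u{\left(-318 \right)} = \left(-45997 - 21\right) + \left(8 + 2 \left(-318\right)^{2}\right) = \left(-45997 - 21\right) + \left(8 + 2 \cdot 101124\right) = -46018 + \left(8 + 202248\right) = -46018 + 202256 = 156238$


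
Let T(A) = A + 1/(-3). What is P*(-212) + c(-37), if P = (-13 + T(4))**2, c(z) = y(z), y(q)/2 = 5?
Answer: -166118/9 ≈ -18458.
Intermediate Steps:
y(q) = 10 (y(q) = 2*5 = 10)
c(z) = 10
T(A) = -1/3 + A (T(A) = A - 1/3 = -1/3 + A)
P = 784/9 (P = (-13 + (-1/3 + 4))**2 = (-13 + 11/3)**2 = (-28/3)**2 = 784/9 ≈ 87.111)
P*(-212) + c(-37) = (784/9)*(-212) + 10 = -166208/9 + 10 = -166118/9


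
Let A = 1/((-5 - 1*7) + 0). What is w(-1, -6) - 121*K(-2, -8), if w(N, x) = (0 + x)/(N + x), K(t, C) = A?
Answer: 919/84 ≈ 10.940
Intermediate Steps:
A = -1/12 (A = 1/((-5 - 7) + 0) = 1/(-12 + 0) = 1/(-12) = -1/12 ≈ -0.083333)
K(t, C) = -1/12
w(N, x) = x/(N + x)
w(-1, -6) - 121*K(-2, -8) = -6/(-1 - 6) - 121*(-1/12) = -6/(-7) + 121/12 = -6*(-⅐) + 121/12 = 6/7 + 121/12 = 919/84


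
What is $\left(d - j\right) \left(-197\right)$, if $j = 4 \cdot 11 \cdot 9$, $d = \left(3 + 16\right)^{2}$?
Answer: $6895$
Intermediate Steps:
$d = 361$ ($d = 19^{2} = 361$)
$j = 396$ ($j = 44 \cdot 9 = 396$)
$\left(d - j\right) \left(-197\right) = \left(361 - 396\right) \left(-197\right) = \left(-35\right) \left(-197\right) = 6895$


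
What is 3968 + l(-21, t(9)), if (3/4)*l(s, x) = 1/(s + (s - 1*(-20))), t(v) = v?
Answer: 130942/33 ≈ 3967.9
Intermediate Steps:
l(s, x) = 4/(3*(20 + 2*s)) (l(s, x) = 4/(3*(s + (s - 1*(-20)))) = 4/(3*(s + (s + 20))) = 4/(3*(s + (20 + s))) = 4/(3*(20 + 2*s)))
3968 + l(-21, t(9)) = 3968 + 2/(3*(10 - 21)) = 3968 + (⅔)/(-11) = 3968 + (⅔)*(-1/11) = 3968 - 2/33 = 130942/33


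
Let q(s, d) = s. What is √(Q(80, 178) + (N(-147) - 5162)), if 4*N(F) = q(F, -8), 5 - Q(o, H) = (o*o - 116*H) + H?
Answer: 3*√3945/2 ≈ 94.214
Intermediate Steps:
Q(o, H) = 5 - o² + 115*H (Q(o, H) = 5 - ((o*o - 116*H) + H) = 5 - ((o² - 116*H) + H) = 5 - (o² - 115*H) = 5 + (-o² + 115*H) = 5 - o² + 115*H)
N(F) = F/4
√(Q(80, 178) + (N(-147) - 5162)) = √((5 - 1*80² + 115*178) + ((¼)*(-147) - 5162)) = √((5 - 1*6400 + 20470) + (-147/4 - 5162)) = √((5 - 6400 + 20470) - 20795/4) = √(14075 - 20795/4) = √(35505/4) = 3*√3945/2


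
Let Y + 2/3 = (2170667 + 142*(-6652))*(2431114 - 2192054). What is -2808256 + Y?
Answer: 879313781170/3 ≈ 2.9310e+11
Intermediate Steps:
Y = 879322205938/3 (Y = -⅔ + (2170667 + 142*(-6652))*(2431114 - 2192054) = -⅔ + (2170667 - 944584)*239060 = -⅔ + 1226083*239060 = -⅔ + 293107401980 = 879322205938/3 ≈ 2.9311e+11)
-2808256 + Y = -2808256 + 879322205938/3 = 879313781170/3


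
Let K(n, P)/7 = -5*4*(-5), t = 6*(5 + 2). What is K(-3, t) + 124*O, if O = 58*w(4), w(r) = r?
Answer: 29468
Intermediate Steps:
t = 42 (t = 6*7 = 42)
K(n, P) = 700 (K(n, P) = 7*(-5*4*(-5)) = 7*(-20*(-5)) = 7*100 = 700)
O = 232 (O = 58*4 = 232)
K(-3, t) + 124*O = 700 + 124*232 = 700 + 28768 = 29468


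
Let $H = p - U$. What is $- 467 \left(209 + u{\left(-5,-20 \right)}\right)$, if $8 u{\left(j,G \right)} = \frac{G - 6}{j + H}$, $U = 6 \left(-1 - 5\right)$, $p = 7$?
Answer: $- \frac{14829585}{152} \approx -97563.0$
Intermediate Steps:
$U = -36$ ($U = 6 \left(-6\right) = -36$)
$H = 43$ ($H = 7 - -36 = 7 + 36 = 43$)
$u{\left(j,G \right)} = \frac{-6 + G}{8 \left(43 + j\right)}$ ($u{\left(j,G \right)} = \frac{\left(G - 6\right) \frac{1}{j + 43}}{8} = \frac{\left(-6 + G\right) \frac{1}{43 + j}}{8} = \frac{\frac{1}{43 + j} \left(-6 + G\right)}{8} = \frac{-6 + G}{8 \left(43 + j\right)}$)
$- 467 \left(209 + u{\left(-5,-20 \right)}\right) = - 467 \left(209 + \frac{-6 - 20}{8 \left(43 - 5\right)}\right) = - 467 \left(209 + \frac{1}{8} \cdot \frac{1}{38} \left(-26\right)\right) = - 467 \left(209 - \frac{13}{152}\right) = \left(-467\right) \frac{31755}{152} = - \frac{14829585}{152}$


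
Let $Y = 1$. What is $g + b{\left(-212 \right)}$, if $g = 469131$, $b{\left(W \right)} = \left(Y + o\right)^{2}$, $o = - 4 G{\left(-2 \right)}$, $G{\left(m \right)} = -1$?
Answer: $469156$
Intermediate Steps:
$o = 4$ ($o = \left(-4\right) \left(-1\right) = 4$)
$b{\left(W \right)} = 25$ ($b{\left(W \right)} = \left(1 + 4\right)^{2} = 5^{2} = 25$)
$g + b{\left(-212 \right)} = 469131 + 25 = 469156$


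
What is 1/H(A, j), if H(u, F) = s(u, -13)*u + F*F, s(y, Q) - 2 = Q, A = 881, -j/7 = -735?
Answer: 1/26461334 ≈ 3.7791e-8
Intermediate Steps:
j = 5145 (j = -7*(-735) = 5145)
s(y, Q) = 2 + Q
H(u, F) = F² - 11*u (H(u, F) = (2 - 13)*u + F*F = -11*u + F² = F² - 11*u)
1/H(A, j) = 1/(5145² - 11*881) = 1/(26471025 - 9691) = 1/26461334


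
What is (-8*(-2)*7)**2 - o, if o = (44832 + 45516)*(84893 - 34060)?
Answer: -4592647340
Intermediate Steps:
o = 4592659884 (o = 90348*50833 = 4592659884)
(-8*(-2)*7)**2 - o = (-8*(-2)*7)**2 - 1*4592659884 = (16*7)**2 - 4592659884 = 112**2 - 4592659884 = 12544 - 4592659884 = -4592647340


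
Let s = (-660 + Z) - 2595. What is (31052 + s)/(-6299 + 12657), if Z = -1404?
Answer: 26393/6358 ≈ 4.1511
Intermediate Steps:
s = -4659 (s = (-660 - 1404) - 2595 = -2064 - 2595 = -4659)
(31052 + s)/(-6299 + 12657) = (31052 - 4659)/(-6299 + 12657) = 26393/6358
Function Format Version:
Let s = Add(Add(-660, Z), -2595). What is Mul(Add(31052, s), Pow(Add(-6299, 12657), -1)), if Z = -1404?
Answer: Rational(26393, 6358) ≈ 4.1511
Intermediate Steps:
s = -4659 (s = Add(Add(-660, -1404), -2595) = Add(-2064, -2595) = -4659)
Mul(Add(31052, s), Pow(Add(-6299, 12657), -1)) = Mul(Add(31052, -4659), Pow(Add(-6299, 12657), -1)) = Mul(26393, Pow(6358, -1)) = Mul(26393, Rational(1, 6358)) = Rational(26393, 6358)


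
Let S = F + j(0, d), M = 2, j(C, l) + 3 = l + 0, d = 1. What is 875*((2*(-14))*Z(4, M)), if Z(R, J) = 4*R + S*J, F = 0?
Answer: -294000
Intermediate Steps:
j(C, l) = -3 + l (j(C, l) = -3 + (l + 0) = -3 + l)
S = -2 (S = 0 + (-3 + 1) = 0 - 2 = -2)
Z(R, J) = -2*J + 4*R (Z(R, J) = 4*R - 2*J = -2*J + 4*R)
875*((2*(-14))*Z(4, M)) = 875*((2*(-14))*(-2*2 + 4*4)) = 875*(-28*(-4 + 16)) = 875*(-28*12) = 875*(-336) = -294000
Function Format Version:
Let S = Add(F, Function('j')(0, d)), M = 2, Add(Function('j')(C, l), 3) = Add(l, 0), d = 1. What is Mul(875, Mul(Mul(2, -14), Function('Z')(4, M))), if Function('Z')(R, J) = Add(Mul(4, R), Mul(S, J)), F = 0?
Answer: -294000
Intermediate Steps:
Function('j')(C, l) = Add(-3, l) (Function('j')(C, l) = Add(-3, Add(l, 0)) = Add(-3, l))
S = -2 (S = Add(0, Add(-3, 1)) = Add(0, -2) = -2)
Function('Z')(R, J) = Add(Mul(-2, J), Mul(4, R)) (Function('Z')(R, J) = Add(Mul(4, R), Mul(-2, J)) = Add(Mul(-2, J), Mul(4, R)))
Mul(875, Mul(Mul(2, -14), Function('Z')(4, M))) = Mul(875, Mul(Mul(2, -14), Add(Mul(-2, 2), Mul(4, 4)))) = Mul(875, Mul(-28, Add(-4, 16))) = Mul(875, Mul(-28, 12)) = Mul(875, -336) = -294000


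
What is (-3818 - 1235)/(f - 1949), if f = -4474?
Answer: 5053/6423 ≈ 0.78670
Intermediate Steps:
(-3818 - 1235)/(f - 1949) = (-3818 - 1235)/(-4474 - 1949) = -5053/(-6423) = -5053*(-1/6423) = 5053/6423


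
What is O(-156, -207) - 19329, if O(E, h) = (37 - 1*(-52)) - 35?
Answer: -19275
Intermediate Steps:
O(E, h) = 54 (O(E, h) = (37 + 52) - 35 = 89 - 35 = 54)
O(-156, -207) - 19329 = 54 - 19329 = -19275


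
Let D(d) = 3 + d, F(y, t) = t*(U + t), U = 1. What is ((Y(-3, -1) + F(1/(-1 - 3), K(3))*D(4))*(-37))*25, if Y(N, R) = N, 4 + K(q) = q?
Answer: 2775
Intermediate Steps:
K(q) = -4 + q
F(y, t) = t*(1 + t)
((Y(-3, -1) + F(1/(-1 - 3), K(3))*D(4))*(-37))*25 = ((-3 + ((-4 + 3)*(1 + (-4 + 3)))*(3 + 4))*(-37))*25 = ((-3 - (1 - 1)*7)*(-37))*25 = ((-3 - 1*0*7)*(-37))*25 = ((-3 + 0*7)*(-37))*25 = ((-3 + 0)*(-37))*25 = -3*(-37)*25 = 111*25 = 2775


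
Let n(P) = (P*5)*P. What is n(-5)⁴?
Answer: 244140625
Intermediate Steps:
n(P) = 5*P² (n(P) = (5*P)*P = 5*P²)
n(-5)⁴ = (5*(-5)²)⁴ = (5*25)⁴ = 125⁴ = 244140625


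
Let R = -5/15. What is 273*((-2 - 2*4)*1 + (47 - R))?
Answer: 10192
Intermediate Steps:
R = -1/3 (R = -5*1/15 = -1/3 ≈ -0.33333)
273*((-2 - 2*4)*1 + (47 - R)) = 273*((-2 - 2*4)*1 + (47 - 1*(-1/3))) = 273*((-2 - 8)*1 + (47 + 1/3)) = 273*(-10*1 + 142/3) = 273*(-10 + 142/3) = 273*(112/3) = 10192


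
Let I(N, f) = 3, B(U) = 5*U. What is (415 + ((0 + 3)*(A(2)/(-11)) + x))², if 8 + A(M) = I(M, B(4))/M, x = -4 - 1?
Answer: 82065481/484 ≈ 1.6956e+5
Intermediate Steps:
x = -5
A(M) = -8 + 3/M
(415 + ((0 + 3)*(A(2)/(-11)) + x))² = (415 + ((0 + 3)*((-8 + 3/2)/(-11)) - 5))² = (415 + (3*((-8 + 3*(½))*(-1/11)) - 5))² = (415 + (3*((-8 + 3/2)*(-1/11)) - 5))² = (415 + (3*(-13/2*(-1/11)) - 5))² = (415 + (3*(13/22) - 5))² = (415 + (39/22 - 5))² = (415 - 71/22)² = (9059/22)² = 82065481/484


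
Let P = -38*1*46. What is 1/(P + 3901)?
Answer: 1/2153 ≈ 0.00046447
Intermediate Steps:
P = -1748 (P = -38*46 = -1748)
1/(P + 3901) = 1/(-1748 + 3901) = 1/2153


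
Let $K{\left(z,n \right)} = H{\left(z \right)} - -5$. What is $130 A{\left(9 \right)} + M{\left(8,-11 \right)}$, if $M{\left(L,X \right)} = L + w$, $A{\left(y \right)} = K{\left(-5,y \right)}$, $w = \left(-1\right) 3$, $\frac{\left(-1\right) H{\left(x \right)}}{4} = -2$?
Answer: $1695$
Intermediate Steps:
$H{\left(x \right)} = 8$ ($H{\left(x \right)} = \left(-4\right) \left(-2\right) = 8$)
$w = -3$
$K{\left(z,n \right)} = 13$ ($K{\left(z,n \right)} = 8 - -5 = 8 + 5 = 13$)
$A{\left(y \right)} = 13$
$M{\left(L,X \right)} = -3 + L$ ($M{\left(L,X \right)} = L - 3 = -3 + L$)
$130 A{\left(9 \right)} + M{\left(8,-11 \right)} = 130 \cdot 13 + \left(-3 + 8\right) = 1690 + 5 = 1695$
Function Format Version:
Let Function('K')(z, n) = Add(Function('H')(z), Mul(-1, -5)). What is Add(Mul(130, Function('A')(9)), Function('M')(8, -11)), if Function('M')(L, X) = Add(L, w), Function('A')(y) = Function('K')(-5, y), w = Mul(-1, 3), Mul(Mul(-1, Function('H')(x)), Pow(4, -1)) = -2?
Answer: 1695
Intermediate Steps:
Function('H')(x) = 8 (Function('H')(x) = Mul(-4, -2) = 8)
w = -3
Function('K')(z, n) = 13 (Function('K')(z, n) = Add(8, Mul(-1, -5)) = Add(8, 5) = 13)
Function('A')(y) = 13
Function('M')(L, X) = Add(-3, L) (Function('M')(L, X) = Add(L, -3) = Add(-3, L))
Add(Mul(130, Function('A')(9)), Function('M')(8, -11)) = Add(Mul(130, 13), Add(-3, 8)) = Add(1690, 5) = 1695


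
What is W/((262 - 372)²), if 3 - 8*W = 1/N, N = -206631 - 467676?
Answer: 91951/2966950800 ≈ 3.0992e-5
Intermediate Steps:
N = -674307
W = 1011461/2697228 (W = 3/8 - ⅛/(-674307) = 3/8 - ⅛*(-1/674307) = 3/8 + 1/5394456 = 1011461/2697228 ≈ 0.37500)
W/((262 - 372)²) = 1011461/(2697228*((262 - 372)²)) = 1011461/(2697228*((-110)²)) = (1011461/2697228)/12100 = (1011461/2697228)*(1/12100) = 91951/2966950800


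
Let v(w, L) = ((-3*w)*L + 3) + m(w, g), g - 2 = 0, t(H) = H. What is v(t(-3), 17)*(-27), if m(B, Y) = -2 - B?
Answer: -4239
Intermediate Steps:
g = 2 (g = 2 + 0 = 2)
v(w, L) = 1 - w - 3*L*w (v(w, L) = ((-3*w)*L + 3) + (-2 - w) = (-3*L*w + 3) + (-2 - w) = (3 - 3*L*w) + (-2 - w) = 1 - w - 3*L*w)
v(t(-3), 17)*(-27) = (1 - 1*(-3) - 3*17*(-3))*(-27) = (1 + 3 + 153)*(-27) = 157*(-27) = -4239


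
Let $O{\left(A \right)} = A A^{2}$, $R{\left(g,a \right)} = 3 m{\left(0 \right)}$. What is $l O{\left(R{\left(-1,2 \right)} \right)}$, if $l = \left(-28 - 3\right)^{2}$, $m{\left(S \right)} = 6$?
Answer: $5604552$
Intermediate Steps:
$R{\left(g,a \right)} = 18$ ($R{\left(g,a \right)} = 3 \cdot 6 = 18$)
$O{\left(A \right)} = A^{3}$
$l = 961$ ($l = \left(-31\right)^{2} = 961$)
$l O{\left(R{\left(-1,2 \right)} \right)} = 961 \cdot 18^{3} = 961 \cdot 5832 = 5604552$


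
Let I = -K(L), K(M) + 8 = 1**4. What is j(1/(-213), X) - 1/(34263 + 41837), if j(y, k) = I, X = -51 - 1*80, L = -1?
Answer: 532699/76100 ≈ 7.0000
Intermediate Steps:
X = -131 (X = -51 - 80 = -131)
K(M) = -7 (K(M) = -8 + 1**4 = -8 + 1 = -7)
I = 7 (I = -1*(-7) = 7)
j(y, k) = 7
j(1/(-213), X) - 1/(34263 + 41837) = 7 - 1/(34263 + 41837) = 7 - 1/76100 = 532699/76100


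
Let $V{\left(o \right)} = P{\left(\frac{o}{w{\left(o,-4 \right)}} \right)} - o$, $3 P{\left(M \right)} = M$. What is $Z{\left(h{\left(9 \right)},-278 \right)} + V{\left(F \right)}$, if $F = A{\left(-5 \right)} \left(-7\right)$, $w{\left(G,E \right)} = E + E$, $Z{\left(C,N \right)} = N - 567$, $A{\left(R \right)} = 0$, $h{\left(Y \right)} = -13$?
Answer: $-845$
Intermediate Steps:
$Z{\left(C,N \right)} = -567 + N$
$w{\left(G,E \right)} = 2 E$
$P{\left(M \right)} = \frac{M}{3}$
$F = 0$ ($F = 0 \left(-7\right) = 0$)
$V{\left(o \right)} = - \frac{25 o}{24}$ ($V{\left(o \right)} = \frac{o \frac{1}{2 \left(-4\right)}}{3} - o = \frac{o \frac{1}{-8}}{3} - o = \frac{o \left(- \frac{1}{8}\right)}{3} - o = \frac{\left(- \frac{1}{8}\right) o}{3} - o = - \frac{o}{24} - o = - \frac{25 o}{24}$)
$Z{\left(h{\left(9 \right)},-278 \right)} + V{\left(F \right)} = \left(-567 - 278\right) - 0 = -845 + 0 = -845$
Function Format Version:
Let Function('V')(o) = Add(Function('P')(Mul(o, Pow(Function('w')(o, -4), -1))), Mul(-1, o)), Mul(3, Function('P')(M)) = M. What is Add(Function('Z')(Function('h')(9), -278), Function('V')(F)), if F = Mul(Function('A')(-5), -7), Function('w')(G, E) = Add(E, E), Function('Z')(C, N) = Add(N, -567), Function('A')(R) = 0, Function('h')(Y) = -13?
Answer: -845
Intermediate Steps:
Function('Z')(C, N) = Add(-567, N)
Function('w')(G, E) = Mul(2, E)
Function('P')(M) = Mul(Rational(1, 3), M)
F = 0 (F = Mul(0, -7) = 0)
Function('V')(o) = Mul(Rational(-25, 24), o) (Function('V')(o) = Add(Mul(Rational(1, 3), Mul(o, Pow(Mul(2, -4), -1))), Mul(-1, o)) = Add(Mul(Rational(1, 3), Mul(o, Pow(-8, -1))), Mul(-1, o)) = Add(Mul(Rational(1, 3), Mul(o, Rational(-1, 8))), Mul(-1, o)) = Add(Mul(Rational(1, 3), Mul(Rational(-1, 8), o)), Mul(-1, o)) = Add(Mul(Rational(-1, 24), o), Mul(-1, o)) = Mul(Rational(-25, 24), o))
Add(Function('Z')(Function('h')(9), -278), Function('V')(F)) = Add(Add(-567, -278), Mul(Rational(-25, 24), 0)) = Add(-845, 0) = -845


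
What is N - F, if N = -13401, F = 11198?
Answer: -24599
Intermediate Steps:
N - F = -13401 - 1*11198 = -13401 - 11198 = -24599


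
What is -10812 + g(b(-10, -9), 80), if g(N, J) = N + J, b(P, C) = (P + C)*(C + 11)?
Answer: -10770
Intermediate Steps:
b(P, C) = (11 + C)*(C + P) (b(P, C) = (C + P)*(11 + C) = (11 + C)*(C + P))
g(N, J) = J + N
-10812 + g(b(-10, -9), 80) = -10812 + (80 + ((-9)**2 + 11*(-9) + 11*(-10) - 9*(-10))) = -10812 + (80 + (81 - 99 - 110 + 90)) = -10812 + (80 - 38) = -10812 + 42 = -10770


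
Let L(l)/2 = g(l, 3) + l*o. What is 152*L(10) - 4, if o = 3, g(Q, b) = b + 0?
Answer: 10028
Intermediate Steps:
g(Q, b) = b
L(l) = 6 + 6*l (L(l) = 2*(3 + l*3) = 2*(3 + 3*l) = 6 + 6*l)
152*L(10) - 4 = 152*(6 + 6*10) - 4 = 152*(6 + 60) - 4 = 152*66 - 4 = 10032 - 4 = 10028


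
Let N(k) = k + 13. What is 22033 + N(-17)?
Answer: 22029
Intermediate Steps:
N(k) = 13 + k
22033 + N(-17) = 22033 + (13 - 17) = 22033 - 4 = 22029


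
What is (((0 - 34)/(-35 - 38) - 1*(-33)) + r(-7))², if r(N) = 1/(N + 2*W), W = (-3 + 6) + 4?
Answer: 294946276/261121 ≈ 1129.5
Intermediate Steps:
W = 7 (W = 3 + 4 = 7)
r(N) = 1/(14 + N) (r(N) = 1/(N + 2*7) = 1/(N + 14) = 1/(14 + N))
(((0 - 34)/(-35 - 38) - 1*(-33)) + r(-7))² = (((0 - 34)/(-35 - 38) - 1*(-33)) + 1/(14 - 7))² = ((-34/(-73) + 33) + 1/7)² = ((-34*(-1/73) + 33) + ⅐)² = ((34/73 + 33) + ⅐)² = (2443/73 + ⅐)² = (17174/511)² = 294946276/261121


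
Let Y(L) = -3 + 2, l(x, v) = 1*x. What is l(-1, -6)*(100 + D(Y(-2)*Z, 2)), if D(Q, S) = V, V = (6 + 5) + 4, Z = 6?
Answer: -115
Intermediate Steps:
l(x, v) = x
Y(L) = -1
V = 15 (V = 11 + 4 = 15)
D(Q, S) = 15
l(-1, -6)*(100 + D(Y(-2)*Z, 2)) = -(100 + 15) = -1*115 = -115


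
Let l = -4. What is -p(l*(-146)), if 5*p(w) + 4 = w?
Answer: -116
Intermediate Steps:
p(w) = -⅘ + w/5
-p(l*(-146)) = -(-⅘ + (-4*(-146))/5) = -(-⅘ + (⅕)*584) = -(-⅘ + 584/5) = -1*116 = -116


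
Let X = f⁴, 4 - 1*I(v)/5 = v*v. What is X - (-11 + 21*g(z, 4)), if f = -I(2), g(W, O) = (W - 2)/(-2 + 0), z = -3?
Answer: -83/2 ≈ -41.500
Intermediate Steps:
g(W, O) = 1 - W/2 (g(W, O) = (-2 + W)/(-2) = (-2 + W)*(-½) = 1 - W/2)
I(v) = 20 - 5*v² (I(v) = 20 - 5*v*v = 20 - 5*v²)
f = 0 (f = -(20 - 5*2²) = -(20 - 5*4) = -(20 - 20) = -1*0 = 0)
X = 0 (X = 0⁴ = 0)
X - (-11 + 21*g(z, 4)) = 0 - (-11 + 21*(1 - ½*(-3))) = 0 - (-11 + 21*(1 + 3/2)) = 0 - (-11 + 21*(5/2)) = 0 - (-11 + 105/2) = 0 - 1*83/2 = 0 - 83/2 = -83/2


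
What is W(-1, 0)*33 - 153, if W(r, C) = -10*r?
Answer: 177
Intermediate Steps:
W(-1, 0)*33 - 153 = -10*(-1)*33 - 153 = 10*33 - 153 = 330 - 153 = 177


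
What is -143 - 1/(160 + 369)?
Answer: -75648/529 ≈ -143.00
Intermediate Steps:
-143 - 1/(160 + 369) = -143 - 1/529 = -75648/529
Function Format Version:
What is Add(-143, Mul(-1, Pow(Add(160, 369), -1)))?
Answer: Rational(-75648, 529) ≈ -143.00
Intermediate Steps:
Add(-143, Mul(-1, Pow(Add(160, 369), -1))) = Add(-143, Mul(-1, Pow(529, -1))) = Add(-143, Mul(-1, Rational(1, 529))) = Add(-143, Rational(-1, 529)) = Rational(-75648, 529)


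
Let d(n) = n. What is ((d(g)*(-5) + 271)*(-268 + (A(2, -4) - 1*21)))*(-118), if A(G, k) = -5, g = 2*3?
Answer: 8360772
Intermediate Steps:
g = 6
((d(g)*(-5) + 271)*(-268 + (A(2, -4) - 1*21)))*(-118) = ((6*(-5) + 271)*(-268 + (-5 - 1*21)))*(-118) = ((-30 + 271)*(-268 + (-5 - 21)))*(-118) = (241*(-268 - 26))*(-118) = (241*(-294))*(-118) = -70854*(-118) = 8360772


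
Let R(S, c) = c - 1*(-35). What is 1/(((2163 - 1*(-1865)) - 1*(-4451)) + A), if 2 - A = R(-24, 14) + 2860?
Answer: 1/5572 ≈ 0.00017947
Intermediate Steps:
R(S, c) = 35 + c (R(S, c) = c + 35 = 35 + c)
A = -2907 (A = 2 - ((35 + 14) + 2860) = 2 - (49 + 2860) = 2 - 1*2909 = 2 - 2909 = -2907)
1/(((2163 - 1*(-1865)) - 1*(-4451)) + A) = 1/(((2163 - 1*(-1865)) - 1*(-4451)) - 2907) = 1/(((2163 + 1865) + 4451) - 2907) = 1/((4028 + 4451) - 2907) = 1/(8479 - 2907) = 1/5572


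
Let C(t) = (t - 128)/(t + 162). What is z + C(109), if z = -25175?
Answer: -6822444/271 ≈ -25175.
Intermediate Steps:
C(t) = (-128 + t)/(162 + t)
z + C(109) = -25175 + (-128 + 109)/(162 + 109) = -25175 - 19/271 = -6822444/271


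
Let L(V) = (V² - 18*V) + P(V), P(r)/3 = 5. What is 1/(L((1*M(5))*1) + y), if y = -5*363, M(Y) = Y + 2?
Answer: -1/1877 ≈ -0.00053276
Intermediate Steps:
M(Y) = 2 + Y
P(r) = 15 (P(r) = 3*5 = 15)
L(V) = 15 + V² - 18*V (L(V) = (V² - 18*V) + 15 = 15 + V² - 18*V)
y = -1815
1/(L((1*M(5))*1) + y) = 1/((15 + ((1*(2 + 5))*1)² - 18*1*(2 + 5)) - 1815) = 1/((15 + ((1*7)*1)² - 18*1*7) - 1815) = 1/((15 + (7*1)² - 126) - 1815) = 1/((15 + 7² - 18*7) - 1815) = 1/((15 + 49 - 126) - 1815) = 1/(-62 - 1815) = 1/(-1877) = -1/1877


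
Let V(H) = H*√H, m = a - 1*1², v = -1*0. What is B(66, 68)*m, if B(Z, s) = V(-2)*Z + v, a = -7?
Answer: 1056*I*√2 ≈ 1493.4*I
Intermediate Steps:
v = 0
m = -8 (m = -7 - 1*1² = -7 - 1*1 = -7 - 1 = -8)
V(H) = H^(3/2)
B(Z, s) = -2*I*Z*√2 (B(Z, s) = (-2)^(3/2)*Z + 0 = (-2*I*√2)*Z + 0 = -2*I*Z*√2 + 0 = -2*I*Z*√2)
B(66, 68)*m = -2*I*66*√2*(-8) = -132*I*√2*(-8) = 1056*I*√2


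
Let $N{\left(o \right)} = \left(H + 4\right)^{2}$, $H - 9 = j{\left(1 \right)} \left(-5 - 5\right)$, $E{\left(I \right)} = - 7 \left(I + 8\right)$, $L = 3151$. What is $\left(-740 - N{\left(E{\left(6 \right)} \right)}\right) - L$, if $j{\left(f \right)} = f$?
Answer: $-3900$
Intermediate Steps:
$E{\left(I \right)} = -56 - 7 I$ ($E{\left(I \right)} = - 7 \left(8 + I\right) = -56 - 7 I$)
$H = -1$ ($H = 9 + 1 \left(-5 - 5\right) = 9 + 1 \left(-10\right) = 9 - 10 = -1$)
$N{\left(o \right)} = 9$ ($N{\left(o \right)} = \left(-1 + 4\right)^{2} = 3^{2} = 9$)
$\left(-740 - N{\left(E{\left(6 \right)} \right)}\right) - L = \left(-740 - 9\right) - 3151 = -749 - 3151 = -3900$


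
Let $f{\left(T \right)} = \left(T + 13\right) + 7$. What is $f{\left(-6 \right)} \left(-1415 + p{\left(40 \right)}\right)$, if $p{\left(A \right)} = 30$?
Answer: $-19390$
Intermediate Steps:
$f{\left(T \right)} = 20 + T$ ($f{\left(T \right)} = \left(13 + T\right) + 7 = 20 + T$)
$f{\left(-6 \right)} \left(-1415 + p{\left(40 \right)}\right) = \left(20 - 6\right) \left(-1415 + 30\right) = 14 \left(-1385\right) = -19390$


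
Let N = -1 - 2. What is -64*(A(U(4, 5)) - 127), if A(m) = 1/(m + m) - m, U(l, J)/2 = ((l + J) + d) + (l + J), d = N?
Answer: 150704/15 ≈ 10047.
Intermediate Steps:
N = -3
d = -3
U(l, J) = -6 + 4*J + 4*l (U(l, J) = 2*(((l + J) - 3) + (l + J)) = 2*(((J + l) - 3) + (J + l)) = 2*((-3 + J + l) + (J + l)) = 2*(-3 + 2*J + 2*l) = -6 + 4*J + 4*l)
A(m) = 1/(2*m) - m
-64*(A(U(4, 5)) - 127) = -64*((1/(2*(-6 + 4*5 + 4*4)) - (-6 + 4*5 + 4*4)) - 127) = -64*((1/(2*(-6 + 20 + 16)) - (-6 + 20 + 16)) - 127) = -64*(((½)/30 - 1*30) - 127) = -64*(((½)*(1/30) - 30) - 127) = -64*((1/60 - 30) - 127) = -64*(-1799/60 - 127) = -64*(-9419/60) = 150704/15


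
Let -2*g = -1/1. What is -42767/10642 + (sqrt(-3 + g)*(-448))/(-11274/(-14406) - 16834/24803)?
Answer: -42767/10642 - 13339648672*I*sqrt(10)/6186403 ≈ -4.0187 - 6818.8*I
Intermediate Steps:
g = 1/2 (g = -(-1)/(2*1) = -(-1)/2 = -1/2*(-1) = 1/2 ≈ 0.50000)
-42767/10642 + (sqrt(-3 + g)*(-448))/(-11274/(-14406) - 16834/24803) = -42767/10642 + (sqrt(-3 + 1/2)*(-448))/(-11274/(-14406) - 16834/24803) = -42767*1/10642 + (sqrt(-5/2)*(-448))/(-11274*(-1/14406) - 16834*1/24803) = -42767/10642 + ((I*sqrt(10)/2)*(-448))/(1879/2401 - 16834/24803) = -42767/10642 + (-224*I*sqrt(10))/(6186403/59552003) = -42767/10642 - 224*I*sqrt(10)*(59552003/6186403) = -42767/10642 - 13339648672*I*sqrt(10)/6186403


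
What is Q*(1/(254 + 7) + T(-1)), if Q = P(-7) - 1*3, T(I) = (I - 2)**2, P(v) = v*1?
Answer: -23500/261 ≈ -90.038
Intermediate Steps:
P(v) = v
T(I) = (-2 + I)**2
Q = -10 (Q = -7 - 1*3 = -7 - 3 = -10)
Q*(1/(254 + 7) + T(-1)) = -10*(1/(254 + 7) + (-2 - 1)**2) = -10*(1/261 + (-3)**2) = -10*(1/261 + 9) = -10*2350/261 = -23500/261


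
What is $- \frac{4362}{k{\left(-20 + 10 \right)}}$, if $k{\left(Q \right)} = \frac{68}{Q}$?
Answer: $\frac{10905}{17} \approx 641.47$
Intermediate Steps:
$- \frac{4362}{k{\left(-20 + 10 \right)}} = - \frac{4362}{68 \frac{1}{-20 + 10}} = - \frac{4362}{68 \frac{1}{-10}} = - \frac{4362}{68 \left(- \frac{1}{10}\right)} = - \frac{4362}{- \frac{34}{5}} = \left(-4362\right) \left(- \frac{5}{34}\right) = \frac{10905}{17}$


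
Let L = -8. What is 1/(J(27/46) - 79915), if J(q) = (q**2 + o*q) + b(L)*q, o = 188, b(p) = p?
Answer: -2116/168875851 ≈ -1.2530e-5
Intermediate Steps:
J(q) = q**2 + 180*q (J(q) = (q**2 + 188*q) - 8*q = q**2 + 180*q)
1/(J(27/46) - 79915) = 1/((27/46)*(180 + 27/46) - 79915) = 1/((27*(1/46))*(180 + 27*(1/46)) - 79915) = 1/(27*(180 + 27/46)/46 - 79915) = 1/((27/46)*(8307/46) - 79915) = 1/(224289/2116 - 79915) = 1/(-168875851/2116) = -2116/168875851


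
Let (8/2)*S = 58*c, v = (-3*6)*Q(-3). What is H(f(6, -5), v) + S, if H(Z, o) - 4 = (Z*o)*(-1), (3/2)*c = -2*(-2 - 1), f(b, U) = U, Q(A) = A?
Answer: 332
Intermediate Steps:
c = 4 (c = 2*(-2*(-2 - 1))/3 = 2*(-2*(-3))/3 = (⅔)*6 = 4)
v = 54 (v = -3*6*(-3) = -18*(-3) = 54)
H(Z, o) = 4 - Z*o (H(Z, o) = 4 + (Z*o)*(-1) = 4 - Z*o)
S = 58 (S = (58*4)/4 = (¼)*232 = 58)
H(f(6, -5), v) + S = (4 - 1*(-5)*54) + 58 = (4 + 270) + 58 = 274 + 58 = 332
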